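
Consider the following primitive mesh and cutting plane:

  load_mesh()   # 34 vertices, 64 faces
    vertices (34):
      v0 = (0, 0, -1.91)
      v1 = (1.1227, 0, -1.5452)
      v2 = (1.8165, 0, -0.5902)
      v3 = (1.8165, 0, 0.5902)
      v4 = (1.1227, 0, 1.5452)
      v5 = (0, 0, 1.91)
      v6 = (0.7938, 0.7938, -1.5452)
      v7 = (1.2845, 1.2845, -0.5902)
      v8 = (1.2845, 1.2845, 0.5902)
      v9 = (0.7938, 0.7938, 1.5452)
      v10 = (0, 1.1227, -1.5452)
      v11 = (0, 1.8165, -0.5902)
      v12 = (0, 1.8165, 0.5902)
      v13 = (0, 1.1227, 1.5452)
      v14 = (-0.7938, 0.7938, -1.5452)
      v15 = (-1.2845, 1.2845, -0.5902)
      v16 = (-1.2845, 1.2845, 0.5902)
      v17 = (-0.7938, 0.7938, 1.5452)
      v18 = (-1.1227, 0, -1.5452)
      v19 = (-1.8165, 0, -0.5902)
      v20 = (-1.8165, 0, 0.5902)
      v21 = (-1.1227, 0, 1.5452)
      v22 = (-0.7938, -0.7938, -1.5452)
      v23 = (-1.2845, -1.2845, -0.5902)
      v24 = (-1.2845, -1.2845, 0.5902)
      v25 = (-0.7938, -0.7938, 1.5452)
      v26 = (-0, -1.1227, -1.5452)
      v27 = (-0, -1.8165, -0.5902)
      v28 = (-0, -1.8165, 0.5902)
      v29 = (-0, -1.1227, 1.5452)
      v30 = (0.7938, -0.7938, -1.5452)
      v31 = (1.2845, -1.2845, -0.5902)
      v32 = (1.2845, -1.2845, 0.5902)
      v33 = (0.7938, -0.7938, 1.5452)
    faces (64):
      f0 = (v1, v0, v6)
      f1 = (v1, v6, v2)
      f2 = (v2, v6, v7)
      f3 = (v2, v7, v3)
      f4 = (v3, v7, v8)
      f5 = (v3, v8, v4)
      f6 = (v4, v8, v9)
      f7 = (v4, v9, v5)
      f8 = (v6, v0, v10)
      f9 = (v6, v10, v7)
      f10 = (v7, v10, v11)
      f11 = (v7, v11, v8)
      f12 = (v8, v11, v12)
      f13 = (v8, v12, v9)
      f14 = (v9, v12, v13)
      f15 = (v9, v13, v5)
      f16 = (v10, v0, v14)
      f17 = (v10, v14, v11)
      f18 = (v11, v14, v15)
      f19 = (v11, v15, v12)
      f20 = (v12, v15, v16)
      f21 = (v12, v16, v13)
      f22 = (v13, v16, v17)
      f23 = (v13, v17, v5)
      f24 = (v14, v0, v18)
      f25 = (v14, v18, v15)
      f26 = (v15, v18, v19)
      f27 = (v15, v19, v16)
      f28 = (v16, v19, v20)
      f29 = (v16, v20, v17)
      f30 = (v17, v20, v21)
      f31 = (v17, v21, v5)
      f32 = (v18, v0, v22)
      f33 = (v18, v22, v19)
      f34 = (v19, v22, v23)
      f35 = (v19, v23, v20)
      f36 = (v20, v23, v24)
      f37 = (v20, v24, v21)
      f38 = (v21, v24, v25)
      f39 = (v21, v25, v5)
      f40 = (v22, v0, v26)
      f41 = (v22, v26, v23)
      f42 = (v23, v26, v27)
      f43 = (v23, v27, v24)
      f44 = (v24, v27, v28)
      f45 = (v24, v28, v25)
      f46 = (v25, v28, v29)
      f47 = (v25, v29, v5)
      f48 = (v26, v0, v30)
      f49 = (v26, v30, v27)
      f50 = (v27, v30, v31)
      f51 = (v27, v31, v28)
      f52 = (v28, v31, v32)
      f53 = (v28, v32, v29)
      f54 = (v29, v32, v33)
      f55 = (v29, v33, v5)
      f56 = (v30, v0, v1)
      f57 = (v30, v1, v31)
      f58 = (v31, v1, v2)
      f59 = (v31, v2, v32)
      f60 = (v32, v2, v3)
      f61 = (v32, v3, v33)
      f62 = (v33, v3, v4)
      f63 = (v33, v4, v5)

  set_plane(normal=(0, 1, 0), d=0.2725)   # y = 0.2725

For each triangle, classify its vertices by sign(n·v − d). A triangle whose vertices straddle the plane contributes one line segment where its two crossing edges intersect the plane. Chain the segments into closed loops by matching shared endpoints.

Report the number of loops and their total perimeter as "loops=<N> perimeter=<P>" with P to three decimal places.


loops=1 perimeter=11.283

Straddling triangles (20 of 64):
  (v1,v0,v6) [--+] → (0.2725, 0.2725, -1.78477)–(1.00979, 0.2725, -1.5452)  len=0.7752
  (v1,v6,v2) [-+-] → (1.00979, 0.2725, -1.5452)–(1.46542, 0.2725, -0.918038)  len=0.7752
  (v2,v6,v7) [-++] → (1.46542, 0.2725, -0.918038)–(1.70364, 0.2725, -0.5902)  len=0.4052
  (v2,v7,v3) [-+-] → (1.70364, 0.2725, -0.5902)–(1.70364, 0.2725, 0.339784)  len=0.9300
  (v3,v7,v8) [-++] → (1.70364, 0.2725, 0.339784)–(1.70364, 0.2725, 0.5902)  len=0.2504
  (v3,v8,v4) [-+-] → (1.70364, 0.2725, 0.5902)–(1.15703, 0.2725, 1.3426)  len=0.9300
  (v4,v8,v9) [-++] → (1.15703, 0.2725, 1.3426)–(1.00979, 0.2725, 1.5452)  len=0.2504
  (v4,v9,v5) [-+-] → (1.00979, 0.2725, 1.5452)–(0.2725, 0.2725, 1.78477)  len=0.7752
  (v6,v0,v10) [+-+] → (0.2725, 0.2725, -1.78477)–(0, 0.2725, -1.82146)  len=0.2750
  (v9,v13,v5) [++-] → (0, 0.2725, 1.82146)–(0.2725, 0.2725, 1.78477)  len=0.2750
  (v10,v0,v14) [+-+] → (0, 0.2725, -1.82146)–(-0.2725, 0.2725, -1.78477)  len=0.2750
  (v13,v17,v5) [++-] → (-0.2725, 0.2725, 1.78477)–(0, 0.2725, 1.82146)  len=0.2750
  (v14,v0,v18) [+--] → (-0.2725, 0.2725, -1.78477)–(-1.00979, 0.2725, -1.5452)  len=0.7752
  (v14,v18,v15) [+-+] → (-1.00979, 0.2725, -1.5452)–(-1.15703, 0.2725, -1.3426)  len=0.2504
  (v15,v18,v19) [+--] → (-1.15703, 0.2725, -1.3426)–(-1.70364, 0.2725, -0.5902)  len=0.9300
  (v15,v19,v16) [+-+] → (-1.70364, 0.2725, -0.5902)–(-1.70364, 0.2725, -0.339784)  len=0.2504
  (v16,v19,v20) [+--] → (-1.70364, 0.2725, -0.339784)–(-1.70364, 0.2725, 0.5902)  len=0.9300
  (v16,v20,v17) [+-+] → (-1.70364, 0.2725, 0.5902)–(-1.46542, 0.2725, 0.918038)  len=0.4052
  (v17,v20,v21) [+--] → (-1.46542, 0.2725, 0.918038)–(-1.00979, 0.2725, 1.5452)  len=0.7752
  (v17,v21,v5) [+--] → (-1.00979, 0.2725, 1.5452)–(-0.2725, 0.2725, 1.78477)  len=0.7752

Chained into 1 loop(s):
  loop 1: 20 segments, perimeter = 11.2834
Total perimeter = 11.283


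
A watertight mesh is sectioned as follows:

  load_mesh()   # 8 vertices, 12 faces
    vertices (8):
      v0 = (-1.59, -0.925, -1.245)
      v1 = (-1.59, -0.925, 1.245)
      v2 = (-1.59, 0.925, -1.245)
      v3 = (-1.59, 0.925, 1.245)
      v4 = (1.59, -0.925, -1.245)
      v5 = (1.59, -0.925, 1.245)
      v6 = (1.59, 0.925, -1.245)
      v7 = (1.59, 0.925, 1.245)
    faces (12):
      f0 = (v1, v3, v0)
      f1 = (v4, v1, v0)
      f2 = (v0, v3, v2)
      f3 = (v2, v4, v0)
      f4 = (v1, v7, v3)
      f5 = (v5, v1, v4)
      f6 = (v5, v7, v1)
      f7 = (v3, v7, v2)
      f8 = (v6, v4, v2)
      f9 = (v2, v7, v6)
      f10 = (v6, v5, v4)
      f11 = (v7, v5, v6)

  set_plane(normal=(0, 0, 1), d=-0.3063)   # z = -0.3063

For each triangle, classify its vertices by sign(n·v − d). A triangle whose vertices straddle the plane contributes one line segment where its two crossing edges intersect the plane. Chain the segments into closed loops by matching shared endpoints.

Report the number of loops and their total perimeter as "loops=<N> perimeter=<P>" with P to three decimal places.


loops=1 perimeter=10.060

Straddling triangles (8 of 12):
  (v1,v3,v0) [++-] → (-1.59, -0.227572, -0.3063)–(-1.59, -0.925, -0.3063)  len=0.6974
  (v4,v1,v0) [-+-] → (0.391178, -0.925, -0.3063)–(-1.59, -0.925, -0.3063)  len=1.9812
  (v0,v3,v2) [-+-] → (-1.59, -0.227572, -0.3063)–(-1.59, 0.925, -0.3063)  len=1.1526
  (v5,v1,v4) [++-] → (0.391178, -0.925, -0.3063)–(1.59, -0.925, -0.3063)  len=1.1988
  (v3,v7,v2) [++-] → (-0.391178, 0.925, -0.3063)–(-1.59, 0.925, -0.3063)  len=1.1988
  (v2,v7,v6) [-+-] → (-0.391178, 0.925, -0.3063)–(1.59, 0.925, -0.3063)  len=1.9812
  (v6,v5,v4) [-+-] → (1.59, 0.227572, -0.3063)–(1.59, -0.925, -0.3063)  len=1.1526
  (v7,v5,v6) [++-] → (1.59, 0.227572, -0.3063)–(1.59, 0.925, -0.3063)  len=0.6974

Chained into 1 loop(s):
  loop 1: 8 segments, perimeter = 10.0600
Total perimeter = 10.060


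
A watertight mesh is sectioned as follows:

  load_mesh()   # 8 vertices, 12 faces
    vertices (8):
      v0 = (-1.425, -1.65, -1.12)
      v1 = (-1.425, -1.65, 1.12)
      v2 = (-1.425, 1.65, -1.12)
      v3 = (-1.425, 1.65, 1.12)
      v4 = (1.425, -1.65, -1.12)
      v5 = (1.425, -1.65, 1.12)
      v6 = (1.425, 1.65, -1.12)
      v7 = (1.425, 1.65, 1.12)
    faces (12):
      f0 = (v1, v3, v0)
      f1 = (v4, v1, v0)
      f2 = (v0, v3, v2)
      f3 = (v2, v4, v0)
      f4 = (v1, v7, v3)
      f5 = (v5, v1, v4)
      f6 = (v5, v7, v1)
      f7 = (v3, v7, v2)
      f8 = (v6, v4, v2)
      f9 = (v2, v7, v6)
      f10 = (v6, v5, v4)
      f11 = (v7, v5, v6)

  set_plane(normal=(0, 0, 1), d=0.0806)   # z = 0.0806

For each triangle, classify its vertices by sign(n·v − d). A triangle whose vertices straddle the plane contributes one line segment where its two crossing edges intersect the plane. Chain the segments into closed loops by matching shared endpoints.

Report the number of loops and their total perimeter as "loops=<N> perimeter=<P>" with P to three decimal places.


loops=1 perimeter=12.300

Straddling triangles (8 of 12):
  (v1,v3,v0) [++-] → (-1.425, 0.118741, 0.0806)–(-1.425, -1.65, 0.0806)  len=1.7687
  (v4,v1,v0) [-+-] → (-0.102549, -1.65, 0.0806)–(-1.425, -1.65, 0.0806)  len=1.3225
  (v0,v3,v2) [-+-] → (-1.425, 0.118741, 0.0806)–(-1.425, 1.65, 0.0806)  len=1.5313
  (v5,v1,v4) [++-] → (-0.102549, -1.65, 0.0806)–(1.425, -1.65, 0.0806)  len=1.5275
  (v3,v7,v2) [++-] → (0.102549, 1.65, 0.0806)–(-1.425, 1.65, 0.0806)  len=1.5275
  (v2,v7,v6) [-+-] → (0.102549, 1.65, 0.0806)–(1.425, 1.65, 0.0806)  len=1.3225
  (v6,v5,v4) [-+-] → (1.425, -0.118741, 0.0806)–(1.425, -1.65, 0.0806)  len=1.5313
  (v7,v5,v6) [++-] → (1.425, -0.118741, 0.0806)–(1.425, 1.65, 0.0806)  len=1.7687

Chained into 1 loop(s):
  loop 1: 8 segments, perimeter = 12.3000
Total perimeter = 12.300


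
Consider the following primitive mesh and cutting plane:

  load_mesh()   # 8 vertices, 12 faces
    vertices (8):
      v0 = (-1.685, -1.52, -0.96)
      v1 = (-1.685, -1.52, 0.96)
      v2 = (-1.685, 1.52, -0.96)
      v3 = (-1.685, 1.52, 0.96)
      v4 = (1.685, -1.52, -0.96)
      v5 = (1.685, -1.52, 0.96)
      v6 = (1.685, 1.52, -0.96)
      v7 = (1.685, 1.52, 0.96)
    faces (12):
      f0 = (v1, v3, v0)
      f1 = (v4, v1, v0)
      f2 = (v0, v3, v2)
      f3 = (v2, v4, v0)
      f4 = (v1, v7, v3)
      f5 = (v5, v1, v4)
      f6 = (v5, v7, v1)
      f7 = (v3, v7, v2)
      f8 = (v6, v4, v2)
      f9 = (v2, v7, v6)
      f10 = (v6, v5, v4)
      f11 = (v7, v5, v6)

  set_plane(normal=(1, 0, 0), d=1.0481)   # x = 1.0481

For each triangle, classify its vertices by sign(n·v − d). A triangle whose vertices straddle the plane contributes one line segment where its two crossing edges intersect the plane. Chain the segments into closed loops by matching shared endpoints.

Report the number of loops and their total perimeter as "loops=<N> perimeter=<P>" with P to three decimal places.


loops=1 perimeter=9.920

Straddling triangles (8 of 12):
  (v4,v1,v0) [+--] → (1.0481, -1.52, -0.597137)–(1.0481, -1.52, -0.96)  len=0.3629
  (v2,v4,v0) [-+-] → (1.0481, -0.945467, -0.96)–(1.0481, -1.52, -0.96)  len=0.5745
  (v1,v7,v3) [-+-] → (1.0481, 0.945467, 0.96)–(1.0481, 1.52, 0.96)  len=0.5745
  (v5,v1,v4) [+-+] → (1.0481, -1.52, 0.96)–(1.0481, -1.52, -0.597137)  len=1.5571
  (v5,v7,v1) [++-] → (1.0481, 0.945467, 0.96)–(1.0481, -1.52, 0.96)  len=2.4655
  (v3,v7,v2) [-+-] → (1.0481, 1.52, 0.96)–(1.0481, 1.52, 0.597137)  len=0.3629
  (v6,v4,v2) [++-] → (1.0481, -0.945467, -0.96)–(1.0481, 1.52, -0.96)  len=2.4655
  (v2,v7,v6) [-++] → (1.0481, 1.52, 0.597137)–(1.0481, 1.52, -0.96)  len=1.5571

Chained into 1 loop(s):
  loop 1: 8 segments, perimeter = 9.9200
Total perimeter = 9.920


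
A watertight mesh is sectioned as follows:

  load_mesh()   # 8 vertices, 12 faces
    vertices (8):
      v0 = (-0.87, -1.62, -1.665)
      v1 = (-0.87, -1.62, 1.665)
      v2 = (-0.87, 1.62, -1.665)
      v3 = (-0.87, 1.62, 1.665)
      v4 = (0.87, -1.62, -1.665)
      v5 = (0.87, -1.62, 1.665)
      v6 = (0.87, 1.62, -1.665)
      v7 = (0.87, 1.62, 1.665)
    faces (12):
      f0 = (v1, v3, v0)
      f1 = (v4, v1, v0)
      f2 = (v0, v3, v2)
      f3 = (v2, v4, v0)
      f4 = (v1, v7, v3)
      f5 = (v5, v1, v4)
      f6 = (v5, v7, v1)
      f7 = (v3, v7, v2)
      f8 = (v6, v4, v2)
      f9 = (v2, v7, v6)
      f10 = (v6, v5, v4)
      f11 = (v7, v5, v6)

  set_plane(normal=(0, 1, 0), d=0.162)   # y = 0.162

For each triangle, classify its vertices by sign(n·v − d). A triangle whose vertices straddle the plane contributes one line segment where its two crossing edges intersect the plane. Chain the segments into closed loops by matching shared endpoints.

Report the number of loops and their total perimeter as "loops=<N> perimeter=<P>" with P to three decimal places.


Straddling triangles (8 of 12):
  (v1,v3,v0) [-+-] → (-0.87, 0.162, 1.665)–(-0.87, 0.162, 0.1665)  len=1.4985
  (v0,v3,v2) [-++] → (-0.87, 0.162, 0.1665)–(-0.87, 0.162, -1.665)  len=1.8315
  (v2,v4,v0) [+--] → (-0.087, 0.162, -1.665)–(-0.87, 0.162, -1.665)  len=0.7830
  (v1,v7,v3) [-++] → (0.087, 0.162, 1.665)–(-0.87, 0.162, 1.665)  len=0.9570
  (v5,v7,v1) [-+-] → (0.87, 0.162, 1.665)–(0.087, 0.162, 1.665)  len=0.7830
  (v6,v4,v2) [+-+] → (0.87, 0.162, -1.665)–(-0.087, 0.162, -1.665)  len=0.9570
  (v6,v5,v4) [+--] → (0.87, 0.162, -0.1665)–(0.87, 0.162, -1.665)  len=1.4985
  (v7,v5,v6) [+-+] → (0.87, 0.162, 1.665)–(0.87, 0.162, -0.1665)  len=1.8315

Chained into 1 loop(s):
  loop 1: 8 segments, perimeter = 10.1400
Total perimeter = 10.140

loops=1 perimeter=10.140


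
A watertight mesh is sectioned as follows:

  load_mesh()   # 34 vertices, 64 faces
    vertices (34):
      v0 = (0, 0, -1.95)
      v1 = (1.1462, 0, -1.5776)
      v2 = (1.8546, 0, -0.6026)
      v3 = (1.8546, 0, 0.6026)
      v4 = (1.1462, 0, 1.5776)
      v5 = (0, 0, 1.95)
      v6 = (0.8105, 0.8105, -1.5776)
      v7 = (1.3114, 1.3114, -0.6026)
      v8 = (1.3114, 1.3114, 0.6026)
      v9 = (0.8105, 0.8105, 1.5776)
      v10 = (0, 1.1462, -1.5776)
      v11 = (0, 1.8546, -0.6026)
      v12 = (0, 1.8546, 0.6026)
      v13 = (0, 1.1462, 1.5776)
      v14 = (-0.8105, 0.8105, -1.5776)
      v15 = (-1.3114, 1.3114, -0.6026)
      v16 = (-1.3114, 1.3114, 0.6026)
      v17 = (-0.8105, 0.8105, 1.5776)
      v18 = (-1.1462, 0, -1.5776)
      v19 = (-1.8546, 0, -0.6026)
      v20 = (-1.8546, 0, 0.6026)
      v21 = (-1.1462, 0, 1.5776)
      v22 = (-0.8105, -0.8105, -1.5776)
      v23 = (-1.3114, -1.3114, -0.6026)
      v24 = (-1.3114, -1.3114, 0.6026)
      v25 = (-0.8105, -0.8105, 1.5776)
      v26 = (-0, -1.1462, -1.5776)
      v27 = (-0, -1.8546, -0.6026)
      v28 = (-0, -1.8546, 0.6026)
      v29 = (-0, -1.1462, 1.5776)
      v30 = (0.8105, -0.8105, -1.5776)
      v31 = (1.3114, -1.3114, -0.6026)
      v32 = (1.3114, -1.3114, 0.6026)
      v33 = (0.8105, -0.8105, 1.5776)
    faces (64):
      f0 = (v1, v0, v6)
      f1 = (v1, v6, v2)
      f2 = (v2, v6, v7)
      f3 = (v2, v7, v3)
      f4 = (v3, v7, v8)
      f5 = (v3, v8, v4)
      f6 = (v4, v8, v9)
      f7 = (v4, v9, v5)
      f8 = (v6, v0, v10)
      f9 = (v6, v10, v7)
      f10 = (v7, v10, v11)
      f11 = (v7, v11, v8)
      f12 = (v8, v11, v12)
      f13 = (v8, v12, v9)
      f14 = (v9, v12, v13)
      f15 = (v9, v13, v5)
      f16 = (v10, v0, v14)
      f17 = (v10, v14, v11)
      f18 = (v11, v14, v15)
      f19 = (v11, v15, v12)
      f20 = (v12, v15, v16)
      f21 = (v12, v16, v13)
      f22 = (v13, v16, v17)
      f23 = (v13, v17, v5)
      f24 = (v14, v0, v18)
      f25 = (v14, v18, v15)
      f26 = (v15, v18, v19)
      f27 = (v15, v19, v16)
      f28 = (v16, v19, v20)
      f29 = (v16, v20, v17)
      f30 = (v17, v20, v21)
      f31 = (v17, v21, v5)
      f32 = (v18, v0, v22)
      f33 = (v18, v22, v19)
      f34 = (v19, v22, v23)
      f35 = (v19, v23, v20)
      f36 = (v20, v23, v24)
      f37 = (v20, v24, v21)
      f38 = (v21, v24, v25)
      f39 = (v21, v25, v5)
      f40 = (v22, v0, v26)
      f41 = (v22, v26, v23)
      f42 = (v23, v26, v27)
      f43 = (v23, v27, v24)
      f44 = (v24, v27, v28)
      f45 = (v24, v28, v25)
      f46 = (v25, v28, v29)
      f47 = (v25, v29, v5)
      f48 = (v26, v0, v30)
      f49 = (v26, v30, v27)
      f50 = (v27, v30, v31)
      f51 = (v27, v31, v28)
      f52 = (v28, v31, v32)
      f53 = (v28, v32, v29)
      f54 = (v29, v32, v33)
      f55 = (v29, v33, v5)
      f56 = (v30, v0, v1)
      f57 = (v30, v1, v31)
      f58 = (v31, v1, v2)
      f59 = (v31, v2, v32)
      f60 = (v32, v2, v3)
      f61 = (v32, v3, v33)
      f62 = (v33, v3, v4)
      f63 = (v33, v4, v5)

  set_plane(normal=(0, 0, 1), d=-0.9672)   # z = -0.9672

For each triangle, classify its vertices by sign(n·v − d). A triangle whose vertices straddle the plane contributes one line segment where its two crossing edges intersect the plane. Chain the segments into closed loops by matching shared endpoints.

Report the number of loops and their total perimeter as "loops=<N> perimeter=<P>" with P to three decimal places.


loops=1 perimeter=9.734

Straddling triangles (16 of 64):
  (v1,v6,v2) [--+] → (1.46416, 0.303085, -0.9672)–(1.58969, 0, -0.9672)  len=0.3281
  (v2,v6,v7) [+-+] → (1.46416, 0.303085, -0.9672)–(1.12409, 1.12409, -0.9672)  len=0.8886
  (v6,v10,v7) [--+] → (0.821004, 1.24962, -0.9672)–(1.12409, 1.12409, -0.9672)  len=0.3281
  (v7,v10,v11) [+-+] → (0.821004, 1.24962, -0.9672)–(0, 1.58969, -0.9672)  len=0.8886
  (v10,v14,v11) [--+] → (-0.303085, 1.46416, -0.9672)–(0, 1.58969, -0.9672)  len=0.3281
  (v11,v14,v15) [+-+] → (-0.303085, 1.46416, -0.9672)–(-1.12409, 1.12409, -0.9672)  len=0.8886
  (v14,v18,v15) [--+] → (-1.24962, 0.821004, -0.9672)–(-1.12409, 1.12409, -0.9672)  len=0.3281
  (v15,v18,v19) [+-+] → (-1.24962, 0.821004, -0.9672)–(-1.58969, 0, -0.9672)  len=0.8886
  (v18,v22,v19) [--+] → (-1.46416, -0.303085, -0.9672)–(-1.58969, 0, -0.9672)  len=0.3281
  (v19,v22,v23) [+-+] → (-1.46416, -0.303085, -0.9672)–(-1.12409, -1.12409, -0.9672)  len=0.8886
  (v22,v26,v23) [--+] → (-0.821004, -1.24962, -0.9672)–(-1.12409, -1.12409, -0.9672)  len=0.3281
  (v23,v26,v27) [+-+] → (-0.821004, -1.24962, -0.9672)–(0, -1.58969, -0.9672)  len=0.8886
  (v26,v30,v27) [--+] → (0.303085, -1.46416, -0.9672)–(0, -1.58969, -0.9672)  len=0.3281
  (v27,v30,v31) [+-+] → (0.303085, -1.46416, -0.9672)–(1.12409, -1.12409, -0.9672)  len=0.8886
  (v30,v1,v31) [--+] → (1.24962, -0.821004, -0.9672)–(1.12409, -1.12409, -0.9672)  len=0.3281
  (v31,v1,v2) [+-+] → (1.24962, -0.821004, -0.9672)–(1.58969, 0, -0.9672)  len=0.8886

Chained into 1 loop(s):
  loop 1: 16 segments, perimeter = 9.7336
Total perimeter = 9.734


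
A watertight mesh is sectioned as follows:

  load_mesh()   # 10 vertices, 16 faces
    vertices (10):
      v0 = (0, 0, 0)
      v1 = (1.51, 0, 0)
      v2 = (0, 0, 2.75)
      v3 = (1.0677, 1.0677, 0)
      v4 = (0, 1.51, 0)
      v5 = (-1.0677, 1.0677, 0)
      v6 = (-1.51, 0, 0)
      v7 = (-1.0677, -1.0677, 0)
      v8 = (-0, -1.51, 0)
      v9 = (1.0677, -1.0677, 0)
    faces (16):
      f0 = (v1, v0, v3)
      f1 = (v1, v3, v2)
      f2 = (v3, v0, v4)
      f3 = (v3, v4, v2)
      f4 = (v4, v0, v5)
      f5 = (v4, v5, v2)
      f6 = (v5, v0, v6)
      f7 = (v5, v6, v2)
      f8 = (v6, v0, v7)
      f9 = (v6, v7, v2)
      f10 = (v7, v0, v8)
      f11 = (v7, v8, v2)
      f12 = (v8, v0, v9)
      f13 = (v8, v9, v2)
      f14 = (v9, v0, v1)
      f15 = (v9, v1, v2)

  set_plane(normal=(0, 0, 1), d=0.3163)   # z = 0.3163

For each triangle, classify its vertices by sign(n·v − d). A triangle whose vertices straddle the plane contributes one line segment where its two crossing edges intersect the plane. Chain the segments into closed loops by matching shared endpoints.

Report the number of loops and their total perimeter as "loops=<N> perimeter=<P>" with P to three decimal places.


loops=1 perimeter=8.182

Straddling triangles (8 of 16):
  (v1,v3,v2) [--+] → (0.944895, 0.944895, 0.3163)–(1.33632, 0, 0.3163)  len=1.0228
  (v3,v4,v2) [--+] → (0, 1.33632, 0.3163)–(0.944895, 0.944895, 0.3163)  len=1.0228
  (v4,v5,v2) [--+] → (-0.944895, 0.944895, 0.3163)–(0, 1.33632, 0.3163)  len=1.0228
  (v5,v6,v2) [--+] → (-1.33632, 0, 0.3163)–(-0.944895, 0.944895, 0.3163)  len=1.0228
  (v6,v7,v2) [--+] → (-0.944895, -0.944895, 0.3163)–(-1.33632, 0, 0.3163)  len=1.0228
  (v7,v8,v2) [--+] → (0, -1.33632, 0.3163)–(-0.944895, -0.944895, 0.3163)  len=1.0228
  (v8,v9,v2) [--+] → (0.944895, -0.944895, 0.3163)–(0, -1.33632, 0.3163)  len=1.0228
  (v9,v1,v2) [--+] → (1.33632, 0, 0.3163)–(0.944895, -0.944895, 0.3163)  len=1.0228

Chained into 1 loop(s):
  loop 1: 8 segments, perimeter = 8.1821
Total perimeter = 8.182


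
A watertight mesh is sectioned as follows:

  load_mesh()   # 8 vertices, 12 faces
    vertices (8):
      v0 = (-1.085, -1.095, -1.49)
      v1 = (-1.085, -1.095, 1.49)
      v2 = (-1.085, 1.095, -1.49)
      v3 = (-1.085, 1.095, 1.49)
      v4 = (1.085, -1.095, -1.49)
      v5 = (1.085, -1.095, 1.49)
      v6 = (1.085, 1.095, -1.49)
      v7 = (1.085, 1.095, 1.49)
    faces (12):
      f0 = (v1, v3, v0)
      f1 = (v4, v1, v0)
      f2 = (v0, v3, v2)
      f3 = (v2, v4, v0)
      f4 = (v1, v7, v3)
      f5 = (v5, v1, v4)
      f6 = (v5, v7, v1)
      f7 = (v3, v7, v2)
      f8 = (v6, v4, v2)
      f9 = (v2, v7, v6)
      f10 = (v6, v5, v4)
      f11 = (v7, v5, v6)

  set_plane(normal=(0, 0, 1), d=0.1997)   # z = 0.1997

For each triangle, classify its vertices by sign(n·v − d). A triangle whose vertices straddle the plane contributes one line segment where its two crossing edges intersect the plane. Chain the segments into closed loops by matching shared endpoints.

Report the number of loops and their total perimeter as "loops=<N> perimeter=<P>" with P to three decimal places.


Straddling triangles (8 of 12):
  (v1,v3,v0) [++-] → (-1.085, 0.146759, 0.1997)–(-1.085, -1.095, 0.1997)  len=1.2418
  (v4,v1,v0) [-+-] → (-0.145419, -1.095, 0.1997)–(-1.085, -1.095, 0.1997)  len=0.9396
  (v0,v3,v2) [-+-] → (-1.085, 0.146759, 0.1997)–(-1.085, 1.095, 0.1997)  len=0.9482
  (v5,v1,v4) [++-] → (-0.145419, -1.095, 0.1997)–(1.085, -1.095, 0.1997)  len=1.2304
  (v3,v7,v2) [++-] → (0.145419, 1.095, 0.1997)–(-1.085, 1.095, 0.1997)  len=1.2304
  (v2,v7,v6) [-+-] → (0.145419, 1.095, 0.1997)–(1.085, 1.095, 0.1997)  len=0.9396
  (v6,v5,v4) [-+-] → (1.085, -0.146759, 0.1997)–(1.085, -1.095, 0.1997)  len=0.9482
  (v7,v5,v6) [++-] → (1.085, -0.146759, 0.1997)–(1.085, 1.095, 0.1997)  len=1.2418

Chained into 1 loop(s):
  loop 1: 8 segments, perimeter = 8.7200
Total perimeter = 8.720

loops=1 perimeter=8.720


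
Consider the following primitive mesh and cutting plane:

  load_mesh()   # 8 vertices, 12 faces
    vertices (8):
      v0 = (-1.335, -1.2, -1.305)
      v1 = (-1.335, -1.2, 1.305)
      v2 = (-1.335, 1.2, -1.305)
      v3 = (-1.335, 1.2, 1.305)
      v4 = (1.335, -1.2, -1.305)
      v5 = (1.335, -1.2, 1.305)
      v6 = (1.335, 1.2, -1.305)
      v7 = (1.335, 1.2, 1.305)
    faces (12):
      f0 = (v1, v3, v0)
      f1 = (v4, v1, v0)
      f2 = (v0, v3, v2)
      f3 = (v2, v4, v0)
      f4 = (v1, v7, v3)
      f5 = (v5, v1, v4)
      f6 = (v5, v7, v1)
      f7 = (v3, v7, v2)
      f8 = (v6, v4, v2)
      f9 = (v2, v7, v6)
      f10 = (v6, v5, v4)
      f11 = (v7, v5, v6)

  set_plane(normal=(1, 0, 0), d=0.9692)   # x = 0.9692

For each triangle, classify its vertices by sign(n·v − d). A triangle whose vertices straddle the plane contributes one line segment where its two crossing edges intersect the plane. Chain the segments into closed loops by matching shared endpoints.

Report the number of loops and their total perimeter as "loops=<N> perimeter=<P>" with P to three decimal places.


Straddling triangles (8 of 12):
  (v4,v1,v0) [+--] → (0.9692, -1.2, -0.94742)–(0.9692, -1.2, -1.305)  len=0.3576
  (v2,v4,v0) [-+-] → (0.9692, -0.871191, -1.305)–(0.9692, -1.2, -1.305)  len=0.3288
  (v1,v7,v3) [-+-] → (0.9692, 0.871191, 1.305)–(0.9692, 1.2, 1.305)  len=0.3288
  (v5,v1,v4) [+-+] → (0.9692, -1.2, 1.305)–(0.9692, -1.2, -0.94742)  len=2.2524
  (v5,v7,v1) [++-] → (0.9692, 0.871191, 1.305)–(0.9692, -1.2, 1.305)  len=2.0712
  (v3,v7,v2) [-+-] → (0.9692, 1.2, 1.305)–(0.9692, 1.2, 0.94742)  len=0.3576
  (v6,v4,v2) [++-] → (0.9692, -0.871191, -1.305)–(0.9692, 1.2, -1.305)  len=2.0712
  (v2,v7,v6) [-++] → (0.9692, 1.2, 0.94742)–(0.9692, 1.2, -1.305)  len=2.2524

Chained into 1 loop(s):
  loop 1: 8 segments, perimeter = 10.0200
Total perimeter = 10.020

loops=1 perimeter=10.020


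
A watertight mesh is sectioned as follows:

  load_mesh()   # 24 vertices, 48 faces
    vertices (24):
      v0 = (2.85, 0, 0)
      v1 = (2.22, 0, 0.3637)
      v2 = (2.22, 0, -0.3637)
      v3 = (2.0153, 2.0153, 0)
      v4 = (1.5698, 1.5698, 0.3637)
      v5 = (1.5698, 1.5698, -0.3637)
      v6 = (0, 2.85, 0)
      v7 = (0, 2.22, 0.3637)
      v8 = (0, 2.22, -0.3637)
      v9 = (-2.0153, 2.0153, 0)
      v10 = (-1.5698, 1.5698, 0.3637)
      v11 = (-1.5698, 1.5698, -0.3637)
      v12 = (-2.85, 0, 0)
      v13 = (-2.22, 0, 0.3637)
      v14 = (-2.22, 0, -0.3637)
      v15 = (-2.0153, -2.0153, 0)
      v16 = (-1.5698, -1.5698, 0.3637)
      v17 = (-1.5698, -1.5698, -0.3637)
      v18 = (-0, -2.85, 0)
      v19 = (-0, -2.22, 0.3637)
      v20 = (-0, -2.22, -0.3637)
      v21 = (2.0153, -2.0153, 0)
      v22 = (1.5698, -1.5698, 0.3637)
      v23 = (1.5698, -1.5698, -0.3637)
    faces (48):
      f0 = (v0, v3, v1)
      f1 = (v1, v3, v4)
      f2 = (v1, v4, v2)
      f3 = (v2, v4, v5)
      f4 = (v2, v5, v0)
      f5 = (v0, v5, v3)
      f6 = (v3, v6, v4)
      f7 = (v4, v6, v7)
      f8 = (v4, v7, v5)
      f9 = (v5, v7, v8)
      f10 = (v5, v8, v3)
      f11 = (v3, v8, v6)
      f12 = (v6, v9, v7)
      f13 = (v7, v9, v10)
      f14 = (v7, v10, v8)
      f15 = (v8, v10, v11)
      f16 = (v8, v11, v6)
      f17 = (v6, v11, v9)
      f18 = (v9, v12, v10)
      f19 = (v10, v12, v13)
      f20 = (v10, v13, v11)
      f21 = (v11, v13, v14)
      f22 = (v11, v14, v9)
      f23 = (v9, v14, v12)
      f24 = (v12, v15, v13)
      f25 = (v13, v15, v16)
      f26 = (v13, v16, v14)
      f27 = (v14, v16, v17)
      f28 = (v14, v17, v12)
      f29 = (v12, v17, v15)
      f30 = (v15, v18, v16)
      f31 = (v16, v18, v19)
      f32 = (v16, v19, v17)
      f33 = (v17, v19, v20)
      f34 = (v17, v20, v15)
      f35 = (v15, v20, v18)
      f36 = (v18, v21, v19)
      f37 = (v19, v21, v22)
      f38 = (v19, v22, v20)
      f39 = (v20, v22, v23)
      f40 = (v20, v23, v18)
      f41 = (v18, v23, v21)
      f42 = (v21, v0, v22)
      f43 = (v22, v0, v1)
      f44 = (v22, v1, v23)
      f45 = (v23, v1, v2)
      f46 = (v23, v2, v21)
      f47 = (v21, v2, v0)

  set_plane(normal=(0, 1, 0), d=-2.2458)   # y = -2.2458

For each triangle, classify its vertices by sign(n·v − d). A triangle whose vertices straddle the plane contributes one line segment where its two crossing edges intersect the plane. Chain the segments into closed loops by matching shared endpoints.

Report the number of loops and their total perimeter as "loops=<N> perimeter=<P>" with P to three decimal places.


loops=1 perimeter=6.000

Straddling triangles (6 of 48):
  (v15,v18,v16) [+-+] → (-1.45878, -2.2458, 0)–(-0.740879, -2.2458, 0.171651)  len=0.7381
  (v16,v18,v19) [+-+] → (-0.740879, -2.2458, 0.171651)–(0, -2.2458, 0.348806)  len=0.7618
  (v15,v20,v18) [++-] → (0, -2.2458, -0.348806)–(-1.45878, -2.2458, 0)  len=1.4999
  (v18,v21,v19) [-++] → (1.45878, -2.2458, 0)–(0, -2.2458, 0.348806)  len=1.4999
  (v20,v23,v18) [++-] → (0.740879, -2.2458, -0.171651)–(0, -2.2458, -0.348806)  len=0.7618
  (v18,v23,v21) [-++] → (0.740879, -2.2458, -0.171651)–(1.45878, -2.2458, 0)  len=0.7381

Chained into 1 loop(s):
  loop 1: 6 segments, perimeter = 5.9996
Total perimeter = 6.000


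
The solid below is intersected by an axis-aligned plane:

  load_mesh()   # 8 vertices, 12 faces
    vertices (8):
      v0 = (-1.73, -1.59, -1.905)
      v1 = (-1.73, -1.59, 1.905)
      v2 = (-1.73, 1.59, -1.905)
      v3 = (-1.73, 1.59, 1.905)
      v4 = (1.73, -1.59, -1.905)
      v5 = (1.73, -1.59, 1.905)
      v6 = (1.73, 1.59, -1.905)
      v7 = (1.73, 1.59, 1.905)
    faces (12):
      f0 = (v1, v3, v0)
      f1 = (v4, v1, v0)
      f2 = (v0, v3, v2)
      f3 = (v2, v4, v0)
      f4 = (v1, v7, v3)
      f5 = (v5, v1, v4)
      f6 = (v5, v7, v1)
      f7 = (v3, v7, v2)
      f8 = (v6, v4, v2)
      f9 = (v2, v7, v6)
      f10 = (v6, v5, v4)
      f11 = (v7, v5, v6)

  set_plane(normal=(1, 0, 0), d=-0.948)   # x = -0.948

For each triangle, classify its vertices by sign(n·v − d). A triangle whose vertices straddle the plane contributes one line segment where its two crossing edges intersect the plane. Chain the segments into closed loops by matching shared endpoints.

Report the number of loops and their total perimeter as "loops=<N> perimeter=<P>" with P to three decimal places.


Straddling triangles (8 of 12):
  (v4,v1,v0) [+--] → (-0.948, -1.59, 1.0439)–(-0.948, -1.59, -1.905)  len=2.9489
  (v2,v4,v0) [-+-] → (-0.948, 0.871283, -1.905)–(-0.948, -1.59, -1.905)  len=2.4613
  (v1,v7,v3) [-+-] → (-0.948, -0.871283, 1.905)–(-0.948, 1.59, 1.905)  len=2.4613
  (v5,v1,v4) [+-+] → (-0.948, -1.59, 1.905)–(-0.948, -1.59, 1.0439)  len=0.8611
  (v5,v7,v1) [++-] → (-0.948, -0.871283, 1.905)–(-0.948, -1.59, 1.905)  len=0.7187
  (v3,v7,v2) [-+-] → (-0.948, 1.59, 1.905)–(-0.948, 1.59, -1.0439)  len=2.9489
  (v6,v4,v2) [++-] → (-0.948, 0.871283, -1.905)–(-0.948, 1.59, -1.905)  len=0.7187
  (v2,v7,v6) [-++] → (-0.948, 1.59, -1.0439)–(-0.948, 1.59, -1.905)  len=0.8611

Chained into 1 loop(s):
  loop 1: 8 segments, perimeter = 13.9800
Total perimeter = 13.980

loops=1 perimeter=13.980


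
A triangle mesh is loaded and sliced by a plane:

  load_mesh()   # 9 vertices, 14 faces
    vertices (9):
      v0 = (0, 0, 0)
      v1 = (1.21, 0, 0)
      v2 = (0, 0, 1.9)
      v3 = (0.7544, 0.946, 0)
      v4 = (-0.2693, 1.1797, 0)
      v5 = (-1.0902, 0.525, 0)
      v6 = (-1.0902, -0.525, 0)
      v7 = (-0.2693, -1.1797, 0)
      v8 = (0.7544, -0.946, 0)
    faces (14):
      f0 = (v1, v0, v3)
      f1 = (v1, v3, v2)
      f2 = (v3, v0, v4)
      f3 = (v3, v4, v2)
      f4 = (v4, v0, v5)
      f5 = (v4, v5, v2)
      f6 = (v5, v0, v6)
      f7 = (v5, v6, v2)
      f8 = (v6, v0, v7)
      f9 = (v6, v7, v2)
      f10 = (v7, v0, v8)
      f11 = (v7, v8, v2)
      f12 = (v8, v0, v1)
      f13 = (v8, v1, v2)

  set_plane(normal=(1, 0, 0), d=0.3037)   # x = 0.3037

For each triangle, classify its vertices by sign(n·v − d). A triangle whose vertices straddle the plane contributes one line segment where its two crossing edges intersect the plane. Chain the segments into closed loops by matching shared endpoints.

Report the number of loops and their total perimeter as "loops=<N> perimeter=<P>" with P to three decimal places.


loops=1 perimeter=5.687

Straddling triangles (8 of 14):
  (v1,v0,v3) [+-+] → (0.3037, 0, 0)–(0.3037, 0.380833, 0)  len=0.3808
  (v1,v3,v2) [++-] → (0.3037, 0.380833, 1.13511)–(0.3037, 0, 1.42312)  len=0.4775
  (v3,v0,v4) [+--] → (0.3037, 0.380833, 0)–(0.3037, 1.04889, 0)  len=0.6681
  (v3,v4,v2) [+--] → (0.3037, 1.04889, 0)–(0.3037, 0.380833, 1.13511)  len=1.3171
  (v7,v0,v8) [--+] → (0.3037, -0.380833, 0)–(0.3037, -1.04889, 0)  len=0.6681
  (v7,v8,v2) [-+-] → (0.3037, -1.04889, 0)–(0.3037, -0.380833, 1.13511)  len=1.3171
  (v8,v0,v1) [+-+] → (0.3037, -0.380833, 0)–(0.3037, 0, 0)  len=0.3808
  (v8,v1,v2) [++-] → (0.3037, 0, 1.42312)–(0.3037, -0.380833, 1.13511)  len=0.4775

Chained into 1 loop(s):
  loop 1: 8 segments, perimeter = 5.6869
Total perimeter = 5.687


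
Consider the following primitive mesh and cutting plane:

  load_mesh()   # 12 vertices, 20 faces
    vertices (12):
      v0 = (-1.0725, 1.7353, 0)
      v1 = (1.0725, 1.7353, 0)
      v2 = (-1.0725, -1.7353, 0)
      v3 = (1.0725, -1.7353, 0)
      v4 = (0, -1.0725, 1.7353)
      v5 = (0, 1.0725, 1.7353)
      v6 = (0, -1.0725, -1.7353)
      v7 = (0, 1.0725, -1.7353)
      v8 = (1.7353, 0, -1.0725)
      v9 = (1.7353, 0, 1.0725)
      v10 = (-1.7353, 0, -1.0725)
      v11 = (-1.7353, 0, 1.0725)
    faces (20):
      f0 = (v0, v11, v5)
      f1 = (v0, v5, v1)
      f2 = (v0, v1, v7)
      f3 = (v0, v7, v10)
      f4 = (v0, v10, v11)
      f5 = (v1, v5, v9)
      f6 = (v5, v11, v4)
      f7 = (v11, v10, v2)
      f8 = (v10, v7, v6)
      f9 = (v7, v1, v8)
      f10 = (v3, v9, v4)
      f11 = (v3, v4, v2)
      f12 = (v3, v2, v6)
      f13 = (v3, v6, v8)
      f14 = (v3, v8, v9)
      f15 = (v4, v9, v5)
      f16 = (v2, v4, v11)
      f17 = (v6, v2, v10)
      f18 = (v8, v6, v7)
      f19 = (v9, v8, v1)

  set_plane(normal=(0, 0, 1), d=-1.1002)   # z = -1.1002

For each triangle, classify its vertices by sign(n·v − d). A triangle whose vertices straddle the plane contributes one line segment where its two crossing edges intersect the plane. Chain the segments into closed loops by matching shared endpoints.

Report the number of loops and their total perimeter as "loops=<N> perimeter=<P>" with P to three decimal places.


loops=1 perimeter=8.935

Straddling triangles (8 of 20):
  (v0,v1,v7) [++-] → (0.392523, 1.31508, -1.1002)–(-0.392523, 1.31508, -1.1002)  len=0.7850
  (v0,v7,v10) [+-+] → (-0.392523, 1.31508, -1.1002)–(-1.66278, 0.0448223, -1.1002)  len=1.7964
  (v10,v7,v6) [+--] → (-1.66278, 0.0448223, -1.1002)–(-1.66278, -0.0448223, -1.1002)  len=0.0896
  (v7,v1,v8) [-++] → (0.392523, 1.31508, -1.1002)–(1.66278, 0.0448223, -1.1002)  len=1.7964
  (v3,v2,v6) [++-] → (-0.392523, -1.31508, -1.1002)–(0.392523, -1.31508, -1.1002)  len=0.7850
  (v3,v6,v8) [+-+] → (0.392523, -1.31508, -1.1002)–(1.66278, -0.0448223, -1.1002)  len=1.7964
  (v6,v2,v10) [-++] → (-0.392523, -1.31508, -1.1002)–(-1.66278, -0.0448223, -1.1002)  len=1.7964
  (v8,v6,v7) [+--] → (1.66278, -0.0448223, -1.1002)–(1.66278, 0.0448223, -1.1002)  len=0.0896

Chained into 1 loop(s):
  loop 1: 8 segments, perimeter = 8.9350
Total perimeter = 8.935


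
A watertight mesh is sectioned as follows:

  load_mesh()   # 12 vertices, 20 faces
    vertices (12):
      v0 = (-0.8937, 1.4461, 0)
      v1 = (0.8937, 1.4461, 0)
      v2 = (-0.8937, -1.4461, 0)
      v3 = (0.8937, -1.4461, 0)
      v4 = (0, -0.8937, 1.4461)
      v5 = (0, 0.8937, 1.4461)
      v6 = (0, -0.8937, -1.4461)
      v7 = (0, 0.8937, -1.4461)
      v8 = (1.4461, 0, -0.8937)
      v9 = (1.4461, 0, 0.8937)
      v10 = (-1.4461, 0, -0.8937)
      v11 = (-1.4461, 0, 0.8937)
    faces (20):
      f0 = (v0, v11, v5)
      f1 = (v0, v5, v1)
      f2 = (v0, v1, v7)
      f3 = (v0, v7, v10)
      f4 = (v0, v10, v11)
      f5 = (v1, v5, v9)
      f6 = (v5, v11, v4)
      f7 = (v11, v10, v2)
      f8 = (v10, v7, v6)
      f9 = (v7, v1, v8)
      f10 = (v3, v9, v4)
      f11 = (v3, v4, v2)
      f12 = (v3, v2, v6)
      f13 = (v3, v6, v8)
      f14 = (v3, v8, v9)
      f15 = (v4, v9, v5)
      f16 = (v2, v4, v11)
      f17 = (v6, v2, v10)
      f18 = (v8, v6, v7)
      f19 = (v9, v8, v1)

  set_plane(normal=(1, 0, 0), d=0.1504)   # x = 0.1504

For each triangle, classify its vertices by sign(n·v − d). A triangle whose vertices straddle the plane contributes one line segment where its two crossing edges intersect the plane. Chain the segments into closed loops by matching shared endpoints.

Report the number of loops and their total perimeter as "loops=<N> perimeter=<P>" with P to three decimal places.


loops=1 perimeter=9.405

Straddling triangles (10 of 20):
  (v0,v5,v1) [--+] → (0.1504, 0.986663, 1.20274)–(0.1504, 1.4461, 0)  len=1.2875
  (v0,v1,v7) [-+-] → (0.1504, 1.4461, 0)–(0.1504, 0.986663, -1.20274)  len=1.2875
  (v1,v5,v9) [+-+] → (0.1504, 0.986663, 1.20274)–(0.1504, 0.800752, 1.38865)  len=0.2629
  (v7,v1,v8) [-++] → (0.1504, 0.986663, -1.20274)–(0.1504, 0.800752, -1.38865)  len=0.2629
  (v3,v9,v4) [++-] → (0.1504, -0.800752, 1.38865)–(0.1504, -0.986663, 1.20274)  len=0.2629
  (v3,v4,v2) [+--] → (0.1504, -0.986663, 1.20274)–(0.1504, -1.4461, 0)  len=1.2875
  (v3,v2,v6) [+--] → (0.1504, -1.4461, 0)–(0.1504, -0.986663, -1.20274)  len=1.2875
  (v3,v6,v8) [+-+] → (0.1504, -0.986663, -1.20274)–(0.1504, -0.800752, -1.38865)  len=0.2629
  (v4,v9,v5) [-+-] → (0.1504, -0.800752, 1.38865)–(0.1504, 0.800752, 1.38865)  len=1.6015
  (v8,v6,v7) [+--] → (0.1504, -0.800752, -1.38865)–(0.1504, 0.800752, -1.38865)  len=1.6015

Chained into 1 loop(s):
  loop 1: 10 segments, perimeter = 9.4047
Total perimeter = 9.405


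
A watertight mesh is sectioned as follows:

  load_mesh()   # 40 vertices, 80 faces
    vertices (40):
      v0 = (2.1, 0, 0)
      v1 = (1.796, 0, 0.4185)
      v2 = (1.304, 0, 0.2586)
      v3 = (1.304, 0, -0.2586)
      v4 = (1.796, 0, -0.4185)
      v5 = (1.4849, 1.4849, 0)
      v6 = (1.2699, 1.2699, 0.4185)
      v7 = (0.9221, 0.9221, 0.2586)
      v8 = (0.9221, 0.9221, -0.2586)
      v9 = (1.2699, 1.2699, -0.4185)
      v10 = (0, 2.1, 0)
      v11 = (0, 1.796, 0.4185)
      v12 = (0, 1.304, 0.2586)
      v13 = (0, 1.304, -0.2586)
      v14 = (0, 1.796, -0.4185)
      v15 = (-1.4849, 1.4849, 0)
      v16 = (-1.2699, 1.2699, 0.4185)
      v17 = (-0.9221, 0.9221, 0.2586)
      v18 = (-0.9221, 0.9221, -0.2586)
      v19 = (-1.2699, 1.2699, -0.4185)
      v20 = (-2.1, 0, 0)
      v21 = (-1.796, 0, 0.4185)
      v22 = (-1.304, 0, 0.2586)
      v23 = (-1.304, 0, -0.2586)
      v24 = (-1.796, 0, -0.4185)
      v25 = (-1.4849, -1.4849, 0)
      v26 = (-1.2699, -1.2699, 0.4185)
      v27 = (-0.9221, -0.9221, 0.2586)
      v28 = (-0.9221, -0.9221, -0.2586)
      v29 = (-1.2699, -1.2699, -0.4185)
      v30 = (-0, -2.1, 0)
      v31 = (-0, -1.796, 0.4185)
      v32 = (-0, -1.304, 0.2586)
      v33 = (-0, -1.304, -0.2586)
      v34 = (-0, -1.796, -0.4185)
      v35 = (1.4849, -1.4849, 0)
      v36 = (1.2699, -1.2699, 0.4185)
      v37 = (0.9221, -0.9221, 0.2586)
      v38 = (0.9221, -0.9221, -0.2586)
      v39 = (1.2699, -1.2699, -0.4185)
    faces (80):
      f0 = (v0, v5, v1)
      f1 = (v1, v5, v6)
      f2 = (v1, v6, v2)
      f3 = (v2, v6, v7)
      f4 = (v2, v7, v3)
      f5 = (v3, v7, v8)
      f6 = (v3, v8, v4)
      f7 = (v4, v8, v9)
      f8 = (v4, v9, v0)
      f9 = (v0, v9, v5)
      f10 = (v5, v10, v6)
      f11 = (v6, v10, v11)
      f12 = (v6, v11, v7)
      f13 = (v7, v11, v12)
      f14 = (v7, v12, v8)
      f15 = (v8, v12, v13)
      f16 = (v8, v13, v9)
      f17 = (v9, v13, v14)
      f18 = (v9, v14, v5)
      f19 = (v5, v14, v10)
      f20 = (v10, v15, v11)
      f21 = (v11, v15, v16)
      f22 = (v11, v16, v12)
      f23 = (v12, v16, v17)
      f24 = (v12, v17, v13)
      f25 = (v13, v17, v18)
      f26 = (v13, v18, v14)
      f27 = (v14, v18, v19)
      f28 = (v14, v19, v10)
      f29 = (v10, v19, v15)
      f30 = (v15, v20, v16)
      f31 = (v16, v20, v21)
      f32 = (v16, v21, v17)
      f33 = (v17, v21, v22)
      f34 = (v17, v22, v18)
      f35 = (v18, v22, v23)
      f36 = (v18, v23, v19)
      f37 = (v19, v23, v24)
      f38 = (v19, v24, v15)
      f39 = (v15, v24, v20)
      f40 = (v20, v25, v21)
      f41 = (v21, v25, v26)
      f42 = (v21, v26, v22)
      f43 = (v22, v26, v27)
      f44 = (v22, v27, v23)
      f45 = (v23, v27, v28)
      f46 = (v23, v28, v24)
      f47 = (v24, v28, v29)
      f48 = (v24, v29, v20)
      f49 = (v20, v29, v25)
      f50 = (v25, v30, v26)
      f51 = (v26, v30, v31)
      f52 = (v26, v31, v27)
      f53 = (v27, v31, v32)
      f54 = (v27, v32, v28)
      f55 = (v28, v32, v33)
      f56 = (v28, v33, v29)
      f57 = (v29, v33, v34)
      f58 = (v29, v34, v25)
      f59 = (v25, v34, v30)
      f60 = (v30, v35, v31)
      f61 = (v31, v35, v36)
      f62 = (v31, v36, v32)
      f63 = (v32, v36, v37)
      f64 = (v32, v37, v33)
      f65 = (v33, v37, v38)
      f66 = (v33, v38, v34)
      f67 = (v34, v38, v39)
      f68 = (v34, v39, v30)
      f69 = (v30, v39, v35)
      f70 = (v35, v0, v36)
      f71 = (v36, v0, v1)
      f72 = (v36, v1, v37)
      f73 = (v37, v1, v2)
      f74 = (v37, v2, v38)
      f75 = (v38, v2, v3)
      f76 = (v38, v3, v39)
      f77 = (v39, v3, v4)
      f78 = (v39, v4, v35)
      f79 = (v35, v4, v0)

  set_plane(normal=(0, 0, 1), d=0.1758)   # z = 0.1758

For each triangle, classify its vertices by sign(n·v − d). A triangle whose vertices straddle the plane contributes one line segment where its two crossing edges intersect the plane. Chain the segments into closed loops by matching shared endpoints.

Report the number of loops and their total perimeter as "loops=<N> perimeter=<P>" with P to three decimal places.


Straddling triangles (32 of 80):
  (v0,v5,v1) [--+] → (1.61558, 0.861136, 0.1758)–(1.9723, 0, 0.1758)  len=0.9321
  (v1,v5,v6) [+-+] → (1.61558, 0.861136, 0.1758)–(1.39458, 1.39458, 0.1758)  len=0.5774
  (v2,v7,v3) [++-] → (0.983239, 0.774478, 0.1758)–(1.304, 0, 0.1758)  len=0.8383
  (v3,v7,v8) [-+-] → (0.983239, 0.774478, 0.1758)–(0.9221, 0.9221, 0.1758)  len=0.1598
  (v5,v10,v6) [--+] → (0.533449, 1.7513, 0.1758)–(1.39458, 1.39458, 0.1758)  len=0.9321
  (v6,v10,v11) [+-+] → (0.533449, 1.7513, 0.1758)–(0, 1.9723, 0.1758)  len=0.5774
  (v7,v12,v8) [++-] → (0.147622, 1.24286, 0.1758)–(0.9221, 0.9221, 0.1758)  len=0.8383
  (v8,v12,v13) [-+-] → (0.147622, 1.24286, 0.1758)–(0, 1.304, 0.1758)  len=0.1598
  (v10,v15,v11) [--+] → (-0.861136, 1.61558, 0.1758)–(0, 1.9723, 0.1758)  len=0.9321
  (v11,v15,v16) [+-+] → (-0.861136, 1.61558, 0.1758)–(-1.39458, 1.39458, 0.1758)  len=0.5774
  (v12,v17,v13) [++-] → (-0.774478, 0.983239, 0.1758)–(0, 1.304, 0.1758)  len=0.8383
  (v13,v17,v18) [-+-] → (-0.774478, 0.983239, 0.1758)–(-0.9221, 0.9221, 0.1758)  len=0.1598
  (v15,v20,v16) [--+] → (-1.7513, 0.533449, 0.1758)–(-1.39458, 1.39458, 0.1758)  len=0.9321
  (v16,v20,v21) [+-+] → (-1.7513, 0.533449, 0.1758)–(-1.9723, 0, 0.1758)  len=0.5774
  (v17,v22,v18) [++-] → (-1.24286, 0.147622, 0.1758)–(-0.9221, 0.9221, 0.1758)  len=0.8383
  (v18,v22,v23) [-+-] → (-1.24286, 0.147622, 0.1758)–(-1.304, 0, 0.1758)  len=0.1598
  (v20,v25,v21) [--+] → (-1.61558, -0.861136, 0.1758)–(-1.9723, 0, 0.1758)  len=0.9321
  (v21,v25,v26) [+-+] → (-1.61558, -0.861136, 0.1758)–(-1.39458, -1.39458, 0.1758)  len=0.5774
  (v22,v27,v23) [++-] → (-0.983239, -0.774478, 0.1758)–(-1.304, 0, 0.1758)  len=0.8383
  (v23,v27,v28) [-+-] → (-0.983239, -0.774478, 0.1758)–(-0.9221, -0.9221, 0.1758)  len=0.1598
  (v25,v30,v26) [--+] → (-0.533449, -1.7513, 0.1758)–(-1.39458, -1.39458, 0.1758)  len=0.9321
  (v26,v30,v31) [+-+] → (-0.533449, -1.7513, 0.1758)–(0, -1.9723, 0.1758)  len=0.5774
  (v27,v32,v28) [++-] → (-0.147622, -1.24286, 0.1758)–(-0.9221, -0.9221, 0.1758)  len=0.8383
  (v28,v32,v33) [-+-] → (-0.147622, -1.24286, 0.1758)–(0, -1.304, 0.1758)  len=0.1598
  (v30,v35,v31) [--+] → (0.861136, -1.61558, 0.1758)–(0, -1.9723, 0.1758)  len=0.9321
  (v31,v35,v36) [+-+] → (0.861136, -1.61558, 0.1758)–(1.39458, -1.39458, 0.1758)  len=0.5774
  (v32,v37,v33) [++-] → (0.774478, -0.983239, 0.1758)–(0, -1.304, 0.1758)  len=0.8383
  (v33,v37,v38) [-+-] → (0.774478, -0.983239, 0.1758)–(0.9221, -0.9221, 0.1758)  len=0.1598
  (v35,v0,v36) [--+] → (1.7513, -0.533449, 0.1758)–(1.39458, -1.39458, 0.1758)  len=0.9321
  (v36,v0,v1) [+-+] → (1.7513, -0.533449, 0.1758)–(1.9723, 0, 0.1758)  len=0.5774
  (v37,v2,v38) [++-] → (1.24286, -0.147622, 0.1758)–(0.9221, -0.9221, 0.1758)  len=0.8383
  (v38,v2,v3) [-+-] → (1.24286, -0.147622, 0.1758)–(1.304, 0, 0.1758)  len=0.1598

Chained into 2 loop(s):
  loop 1: 16 segments, perimeter = 12.0761
  loop 2: 16 segments, perimeter = 7.9844
Total perimeter = 20.061

loops=2 perimeter=20.061
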